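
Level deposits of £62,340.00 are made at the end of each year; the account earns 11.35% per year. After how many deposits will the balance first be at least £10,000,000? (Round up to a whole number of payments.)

Periodic rate r = 0.1135 per year.
Ordinary annuity FV: 10,000,000 = 62,340 × [((1+r)^n − 1)/r].
(1+r)^n = 1 + 10,000,000 × r / 62,340, so n = ln(1 + 10,000,000·r/62,340) / ln(1+r) = 27.49.
Round up to a whole number of payments: n = 28.

28 payments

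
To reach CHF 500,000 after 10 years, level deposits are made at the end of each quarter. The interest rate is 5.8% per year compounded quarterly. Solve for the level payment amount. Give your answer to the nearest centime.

CHF 9,311.40

Level ordinary annuity; solve FV = PMT × [((1+r)^n − 1)/r] for PMT.
Periodic rate r = 0.058/4 per quarter; n is counted in quarters.
With n = 40: PMT = 500,000 / ([((1+r)^n − 1)/r]) = CHF 9,311.40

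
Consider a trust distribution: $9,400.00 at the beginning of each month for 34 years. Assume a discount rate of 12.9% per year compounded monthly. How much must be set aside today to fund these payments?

This is an annuity due: 408 payments of $9,400.00 at the beginning of each month.
Periodic rate r = 0.129/12 per month; n is counted in months.
PV = PMT × [(1 − (1+r)^−n)/r] × (1+r) = 9,400 × [1 − (1+r)^−408] / r × (1+r) = $872,554.07

$872,554.07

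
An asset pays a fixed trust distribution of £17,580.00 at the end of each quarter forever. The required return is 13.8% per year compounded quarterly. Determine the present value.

Periodic rate r = 0.138/4 per quarter.
Level perpetuity: PV = PMT / r = 17,580 / (0.138/4) = £509,565.22.

£509,565.22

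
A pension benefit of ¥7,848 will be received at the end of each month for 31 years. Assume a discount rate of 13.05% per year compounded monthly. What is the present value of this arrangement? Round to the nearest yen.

¥708,747

This is an ordinary annuity: 372 payments of ¥7,848 at the end of each month.
Periodic rate r = 0.1305/12 per month; n is counted in months.
PV = PMT × [(1 − (1+r)^−n)/r] = 7,848 × [1 − (1+r)^−372] / r = ¥708,747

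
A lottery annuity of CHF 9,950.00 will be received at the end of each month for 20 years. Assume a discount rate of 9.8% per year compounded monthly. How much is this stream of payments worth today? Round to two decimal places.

This is an ordinary annuity: 240 payments of CHF 9,950.00 at the end of each month.
Periodic rate r = 0.098/12 per month; n is counted in months.
PV = PMT × [(1 − (1+r)^−n)/r] = 9,950 × [1 − (1+r)^−240] / r = CHF 1,045,378.52

CHF 1,045,378.52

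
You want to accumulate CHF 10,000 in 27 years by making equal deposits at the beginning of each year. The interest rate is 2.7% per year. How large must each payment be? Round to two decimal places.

CHF 249.65

Level annuity due; solve FV = PMT × [((1+r)^n − 1)/r] × (1+r) for PMT.
Periodic rate r = 0.027 per year.
With n = 27: PMT = 10,000 / ([((1+r)^n − 1)/r] × (1+r)) = CHF 249.65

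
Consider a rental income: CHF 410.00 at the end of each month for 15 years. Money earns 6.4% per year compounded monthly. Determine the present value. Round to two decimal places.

This is an ordinary annuity: 180 payments of CHF 410.00 at the end of each month.
Periodic rate r = 0.064/12 per month; n is counted in months.
PV = PMT × [(1 − (1+r)^−n)/r] = 410 × [1 − (1+r)^−180] / r = CHF 47,364.93

CHF 47,364.93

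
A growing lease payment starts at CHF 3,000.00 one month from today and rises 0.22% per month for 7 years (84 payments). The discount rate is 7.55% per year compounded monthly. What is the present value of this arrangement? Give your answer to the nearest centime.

CHF 212,500.80

Periodic rate r = 0.0755/12 per month; n is counted in months.
Growing ordinary annuity: PV = PMT₁ × [1 − ((1+g)/(1+r))^n] / (r − g) = 3,000 × [1 − ((1+0.0022)/(1+r))^84] / (r − 0.0022) = CHF 212,500.80.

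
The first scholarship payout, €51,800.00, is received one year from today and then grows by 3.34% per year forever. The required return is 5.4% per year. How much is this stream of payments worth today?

€2,514,563.11

Periodic rate r = 0.054 per year.
Growing perpetuity (Gordon): PV = PMT₁ / (r − g) = 51,800 / (r − 0.0334) = €2,514,563.11.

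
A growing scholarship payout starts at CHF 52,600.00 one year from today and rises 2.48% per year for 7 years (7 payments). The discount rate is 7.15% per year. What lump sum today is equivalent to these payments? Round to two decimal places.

CHF 301,825.43

Periodic rate r = 0.0715 per year.
Growing ordinary annuity: PV = PMT₁ × [1 − ((1+g)/(1+r))^n] / (r − g) = 52,600 × [1 − ((1+0.0248)/(1+r))^7] / (r − 0.0248) = CHF 301,825.43.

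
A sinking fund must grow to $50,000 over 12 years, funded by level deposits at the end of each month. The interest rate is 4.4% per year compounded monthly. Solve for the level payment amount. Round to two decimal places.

$264.21

Level ordinary annuity; solve FV = PMT × [((1+r)^n − 1)/r] for PMT.
Periodic rate r = 0.044/12 per month; n is counted in months.
With n = 144: PMT = 50,000 / ([((1+r)^n − 1)/r]) = $264.21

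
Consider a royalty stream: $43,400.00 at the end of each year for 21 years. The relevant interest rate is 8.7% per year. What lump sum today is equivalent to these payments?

This is an ordinary annuity: 21 payments of $43,400.00 at the end of each year.
Periodic rate r = 0.087 per year.
PV = PMT × [(1 − (1+r)^−n)/r] = 43,400 × [1 − (1+r)^−21] / r = $412,323.89

$412,323.89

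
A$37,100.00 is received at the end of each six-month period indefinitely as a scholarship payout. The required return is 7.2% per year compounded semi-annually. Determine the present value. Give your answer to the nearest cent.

A$1,030,555.56

Periodic rate r = 0.072/2 per half-year.
Level perpetuity: PV = PMT / r = 37,100 / (0.072/2) = A$1,030,555.56.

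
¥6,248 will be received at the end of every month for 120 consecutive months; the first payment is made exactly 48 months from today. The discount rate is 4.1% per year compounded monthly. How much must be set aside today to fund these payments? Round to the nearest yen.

¥523,249

Ordinary annuity of 120 payments, first payment at period 48.
Periodic rate r = 0.041/12 per month; n is counted in months.
The ordinary-annuity PV formula values the stream one period before the first payment (period 47); discount that back 47 periods:
PV₀ = 6,248 × [1 − (1+r)^−120] / r × (1+r)^−47 = ¥523,249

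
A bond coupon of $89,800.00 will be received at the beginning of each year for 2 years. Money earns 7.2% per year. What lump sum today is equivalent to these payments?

This is an annuity due: 2 payments of $89,800.00 at the beginning of each year.
Periodic rate r = 0.072 per year.
PV = PMT × [(1 − (1+r)^−n)/r] × (1+r) = 89,800 × [1 − (1+r)^−2] / r × (1+r) = $173,568.66

$173,568.66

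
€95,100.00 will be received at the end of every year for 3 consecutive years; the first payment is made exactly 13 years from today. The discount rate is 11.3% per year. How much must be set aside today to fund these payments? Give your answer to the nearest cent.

Ordinary annuity of 3 payments, first payment at period 13.
Periodic rate r = 0.113 per year.
The ordinary-annuity PV formula values the stream one period before the first payment (period 12); discount that back 12 periods:
PV₀ = 95,100 × [1 − (1+r)^−3] / r × (1+r)^−12 = €63,977.48

€63,977.48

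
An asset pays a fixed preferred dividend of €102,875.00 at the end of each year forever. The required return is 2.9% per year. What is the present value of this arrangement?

Periodic rate r = 0.029 per year.
Level perpetuity: PV = PMT / r = 102,875 / (0.029) = €3,547,413.79.

€3,547,413.79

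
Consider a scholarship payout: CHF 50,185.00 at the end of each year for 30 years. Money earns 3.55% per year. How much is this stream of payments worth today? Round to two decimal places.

CHF 917,249.74

This is an ordinary annuity: 30 payments of CHF 50,185.00 at the end of each year.
Periodic rate r = 0.0355 per year.
PV = PMT × [(1 − (1+r)^−n)/r] = 50,185 × [1 − (1+r)^−30] / r = CHF 917,249.74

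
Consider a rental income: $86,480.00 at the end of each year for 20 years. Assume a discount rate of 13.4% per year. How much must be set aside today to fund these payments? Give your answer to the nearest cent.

This is an ordinary annuity: 20 payments of $86,480.00 at the end of each year.
Periodic rate r = 0.134 per year.
PV = PMT × [(1 − (1+r)^−n)/r] = 86,480 × [1 − (1+r)^−20] / r = $593,187.64

$593,187.64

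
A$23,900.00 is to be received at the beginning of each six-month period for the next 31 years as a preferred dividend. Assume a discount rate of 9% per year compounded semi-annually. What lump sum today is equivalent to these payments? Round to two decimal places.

This is an annuity due: 62 payments of A$23,900.00 at the beginning of each six-month period.
Periodic rate r = 0.09/2 per half-year; n is counted in half-years.
PV = PMT × [(1 − (1+r)^−n)/r] × (1+r) = 23,900 × [1 − (1+r)^−62] / r × (1+r) = A$518,779.16

A$518,779.16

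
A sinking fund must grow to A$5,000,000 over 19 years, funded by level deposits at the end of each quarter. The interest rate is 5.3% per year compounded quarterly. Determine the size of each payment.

Level ordinary annuity; solve FV = PMT × [((1+r)^n − 1)/r] for PMT.
Periodic rate r = 0.053/4 per quarter; n is counted in quarters.
With n = 76: PMT = 5,000,000 / ([((1+r)^n − 1)/r]) = A$38,532.36

A$38,532.36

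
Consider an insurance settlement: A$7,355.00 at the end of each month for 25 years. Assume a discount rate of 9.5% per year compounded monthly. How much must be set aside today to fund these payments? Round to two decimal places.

A$841,825.35

This is an ordinary annuity: 300 payments of A$7,355.00 at the end of each month.
Periodic rate r = 0.095/12 per month; n is counted in months.
PV = PMT × [(1 − (1+r)^−n)/r] = 7,355 × [1 − (1+r)^−300] / r = A$841,825.35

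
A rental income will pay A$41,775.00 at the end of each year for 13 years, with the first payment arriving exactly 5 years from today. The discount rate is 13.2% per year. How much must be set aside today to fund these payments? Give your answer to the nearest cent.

Ordinary annuity of 13 payments, first payment at period 5.
Periodic rate r = 0.132 per year.
The ordinary-annuity PV formula values the stream one period before the first payment (period 4); discount that back 4 periods:
PV₀ = 41,775 × [1 − (1+r)^−13] / r × (1+r)^−4 = A$154,278.29

A$154,278.29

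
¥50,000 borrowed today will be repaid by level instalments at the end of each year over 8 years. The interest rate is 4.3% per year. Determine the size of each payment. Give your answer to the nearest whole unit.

¥7,519

Level ordinary annuity; solve PV = PMT × [(1 − (1+r)^−n)/r] for PMT.
Periodic rate r = 0.043 per year.
With n = 8: PMT = 50,000 / ([(1 − (1+r)^−n)/r]) = ¥7,519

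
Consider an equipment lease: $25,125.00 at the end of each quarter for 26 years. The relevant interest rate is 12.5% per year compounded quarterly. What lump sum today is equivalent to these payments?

This is an ordinary annuity: 104 payments of $25,125.00 at the end of each quarter.
Periodic rate r = 0.125/4 per quarter; n is counted in quarters.
PV = PMT × [(1 − (1+r)^−n)/r] = 25,125 × [1 − (1+r)^−104] / r = $771,235.46

$771,235.46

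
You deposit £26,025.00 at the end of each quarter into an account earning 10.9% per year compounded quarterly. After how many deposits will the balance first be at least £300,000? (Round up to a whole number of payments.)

Periodic rate r = 0.109/4 per quarter; n is counted in quarters.
Ordinary annuity FV: 300,000 = 26,025 × [((1+r)^n − 1)/r].
(1+r)^n = 1 + 300,000 × r / 26,025, so n = ln(1 + 300,000·r/26,025) / ln(1+r) = 10.16.
Round up to a whole number of payments: n = 11.

11 payments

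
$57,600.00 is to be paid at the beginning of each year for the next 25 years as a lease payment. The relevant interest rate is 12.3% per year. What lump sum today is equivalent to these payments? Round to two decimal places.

$496,959.03

This is an annuity due: 25 payments of $57,600.00 at the beginning of each year.
Periodic rate r = 0.123 per year.
PV = PMT × [(1 − (1+r)^−n)/r] × (1+r) = 57,600 × [1 − (1+r)^−25] / r × (1+r) = $496,959.03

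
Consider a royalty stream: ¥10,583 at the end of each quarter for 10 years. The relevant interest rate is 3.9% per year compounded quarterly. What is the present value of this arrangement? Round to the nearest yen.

This is an ordinary annuity: 40 payments of ¥10,583 at the end of each quarter.
Periodic rate r = 0.039/4 per quarter; n is counted in quarters.
PV = PMT × [(1 − (1+r)^−n)/r] = 10,583 × [1 − (1+r)^−40] / r = ¥349,145

¥349,145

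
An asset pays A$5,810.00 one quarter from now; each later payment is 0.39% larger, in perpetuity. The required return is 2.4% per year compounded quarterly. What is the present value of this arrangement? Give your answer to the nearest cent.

Periodic rate r = 0.024/4 per quarter.
Growing perpetuity (Gordon): PV = PMT₁ / (r − g) = 5,810 / (r − 0.0039) = A$2,766,666.67.

A$2,766,666.67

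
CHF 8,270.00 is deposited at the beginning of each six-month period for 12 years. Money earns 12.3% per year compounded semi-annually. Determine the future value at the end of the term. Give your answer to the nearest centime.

CHF 455,160.94

This is an annuity due: 24 deposits of CHF 8,270.00 at the beginning of each six-month period.
Periodic rate r = 0.123/2 per half-year; n is counted in half-years.
FV = PMT × [((1+r)^n − 1)/r] × (1+r) = 8,270 × [(1+r)^24 − 1] / r × (1+r) = CHF 455,160.94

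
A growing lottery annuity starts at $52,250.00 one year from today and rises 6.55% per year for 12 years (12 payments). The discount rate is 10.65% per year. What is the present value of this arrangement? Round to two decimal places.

$464,312.19

Periodic rate r = 0.1065 per year.
Growing ordinary annuity: PV = PMT₁ × [1 − ((1+g)/(1+r))^n] / (r − g) = 52,250 × [1 − ((1+0.0655)/(1+r))^12] / (r − 0.0655) = $464,312.19.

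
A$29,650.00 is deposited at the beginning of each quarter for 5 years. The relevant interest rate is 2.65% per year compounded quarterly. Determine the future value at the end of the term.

A$636,034.15

This is an annuity due: 20 deposits of A$29,650.00 at the beginning of each quarter.
Periodic rate r = 0.0265/4 per quarter; n is counted in quarters.
FV = PMT × [((1+r)^n − 1)/r] × (1+r) = 29,650 × [(1+r)^20 − 1] / r × (1+r) = A$636,034.15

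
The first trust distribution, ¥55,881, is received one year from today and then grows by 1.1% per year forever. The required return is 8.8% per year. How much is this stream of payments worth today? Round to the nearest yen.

¥725,727

Periodic rate r = 0.088 per year.
Growing perpetuity (Gordon): PV = PMT₁ / (r − g) = 55,881 / (r − 0.011) = ¥725,727.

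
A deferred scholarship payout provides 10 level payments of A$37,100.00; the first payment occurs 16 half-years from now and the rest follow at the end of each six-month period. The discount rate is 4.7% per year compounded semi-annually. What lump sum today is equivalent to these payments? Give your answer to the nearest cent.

Ordinary annuity of 10 payments, first payment at period 16.
Periodic rate r = 0.047/2 per half-year; n is counted in half-years.
The ordinary-annuity PV formula values the stream one period before the first payment (period 15); discount that back 15 periods:
PV₀ = 37,100 × [1 − (1+r)^−10] / r × (1+r)^−15 = A$230,961.28

A$230,961.28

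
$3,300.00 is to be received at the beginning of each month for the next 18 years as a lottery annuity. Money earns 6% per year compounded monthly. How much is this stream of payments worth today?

This is an annuity due: 216 payments of $3,300.00 at the beginning of each month.
Periodic rate r = 0.06/12 per month; n is counted in months.
PV = PMT × [(1 − (1+r)^−n)/r] × (1+r) = 3,300 × [1 − (1+r)^−216] / r × (1+r) = $437,439.31

$437,439.31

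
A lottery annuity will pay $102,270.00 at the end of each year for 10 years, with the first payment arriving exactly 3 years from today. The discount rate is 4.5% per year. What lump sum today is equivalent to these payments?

Ordinary annuity of 10 payments, first payment at period 3.
Periodic rate r = 0.045 per year.
The ordinary-annuity PV formula values the stream one period before the first payment (period 2); discount that back 2 periods:
PV₀ = 102,270 × [1 − (1+r)^−10] / r × (1+r)^−2 = $741,039.53

$741,039.53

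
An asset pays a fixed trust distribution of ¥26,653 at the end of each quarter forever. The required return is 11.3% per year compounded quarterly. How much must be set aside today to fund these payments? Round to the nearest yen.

Periodic rate r = 0.113/4 per quarter.
Level perpetuity: PV = PMT / r = 26,653 / (0.113/4) = ¥943,469.

¥943,469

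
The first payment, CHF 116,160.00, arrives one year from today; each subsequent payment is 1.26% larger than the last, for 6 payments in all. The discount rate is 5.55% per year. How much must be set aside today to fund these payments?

Periodic rate r = 0.0555 per year.
Growing ordinary annuity: PV = PMT₁ × [1 − ((1+g)/(1+r))^n] / (r − g) = 116,160 × [1 − ((1+0.0126)/(1+r))^6] / (r − 0.0126) = CHF 596,744.85.

CHF 596,744.85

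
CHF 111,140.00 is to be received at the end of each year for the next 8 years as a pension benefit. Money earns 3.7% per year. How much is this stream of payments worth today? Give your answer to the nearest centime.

CHF 757,634.50

This is an ordinary annuity: 8 payments of CHF 111,140.00 at the end of each year.
Periodic rate r = 0.037 per year.
PV = PMT × [(1 − (1+r)^−n)/r] = 111,140 × [1 − (1+r)^−8] / r = CHF 757,634.50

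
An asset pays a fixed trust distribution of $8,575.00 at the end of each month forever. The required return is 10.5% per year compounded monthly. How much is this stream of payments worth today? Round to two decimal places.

Periodic rate r = 0.105/12 per month.
Level perpetuity: PV = PMT / r = 8,575 / (0.105/12) = $980,000.00.

$980,000.00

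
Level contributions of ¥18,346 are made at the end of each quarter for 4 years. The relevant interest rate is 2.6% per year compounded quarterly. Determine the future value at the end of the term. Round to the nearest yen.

¥308,289

This is an ordinary annuity: 16 deposits of ¥18,346 at the end of each quarter.
Periodic rate r = 0.026/4 per quarter; n is counted in quarters.
FV = PMT × [((1+r)^n − 1)/r] = 18,346 × [(1+r)^16 − 1] / r = ¥308,289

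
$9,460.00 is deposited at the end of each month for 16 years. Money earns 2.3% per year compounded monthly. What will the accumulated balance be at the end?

$2,193,074.28

This is an ordinary annuity: 192 deposits of $9,460.00 at the end of each month.
Periodic rate r = 0.023/12 per month; n is counted in months.
FV = PMT × [((1+r)^n − 1)/r] = 9,460 × [(1+r)^192 − 1] / r = $2,193,074.28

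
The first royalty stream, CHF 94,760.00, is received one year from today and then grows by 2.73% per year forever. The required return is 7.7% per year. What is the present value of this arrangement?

Periodic rate r = 0.077 per year.
Growing perpetuity (Gordon): PV = PMT₁ / (r − g) = 94,760 / (r − 0.0273) = CHF 1,906,639.84.

CHF 1,906,639.84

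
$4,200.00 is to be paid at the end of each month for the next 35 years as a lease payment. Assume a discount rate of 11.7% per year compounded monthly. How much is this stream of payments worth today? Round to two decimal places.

$423,450.72

This is an ordinary annuity: 420 payments of $4,200.00 at the end of each month.
Periodic rate r = 0.117/12 per month; n is counted in months.
PV = PMT × [(1 − (1+r)^−n)/r] = 4,200 × [1 − (1+r)^−420] / r = $423,450.72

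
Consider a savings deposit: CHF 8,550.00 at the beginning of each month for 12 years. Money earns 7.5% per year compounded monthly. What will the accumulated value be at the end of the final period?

This is an annuity due: 144 deposits of CHF 8,550.00 at the beginning of each month.
Periodic rate r = 0.075/12 per month; n is counted in months.
FV = PMT × [((1+r)^n − 1)/r] × (1+r) = 8,550 × [(1+r)^144 − 1] / r × (1+r) = CHF 1,999,746.95

CHF 1,999,746.95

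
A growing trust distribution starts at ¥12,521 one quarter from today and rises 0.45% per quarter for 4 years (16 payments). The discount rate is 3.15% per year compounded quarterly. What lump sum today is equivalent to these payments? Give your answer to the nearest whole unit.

Periodic rate r = 0.0315/4 per quarter; n is counted in quarters.
Growing ordinary annuity: PV = PMT₁ × [1 − ((1+g)/(1+r))^n] / (r − g) = 12,521 × [1 − ((1+0.0045)/(1+r))^16] / (r − 0.0045) = ¥193,856.

¥193,856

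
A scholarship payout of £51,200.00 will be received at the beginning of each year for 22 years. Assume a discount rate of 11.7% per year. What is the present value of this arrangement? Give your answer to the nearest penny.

£445,955.20

This is an annuity due: 22 payments of £51,200.00 at the beginning of each year.
Periodic rate r = 0.117 per year.
PV = PMT × [(1 − (1+r)^−n)/r] × (1+r) = 51,200 × [1 − (1+r)^−22] / r × (1+r) = £445,955.20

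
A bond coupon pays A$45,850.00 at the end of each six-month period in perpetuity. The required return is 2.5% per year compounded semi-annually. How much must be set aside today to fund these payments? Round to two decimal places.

Periodic rate r = 0.025/2 per half-year.
Level perpetuity: PV = PMT / r = 45,850 / (0.025/2) = A$3,668,000.00.

A$3,668,000.00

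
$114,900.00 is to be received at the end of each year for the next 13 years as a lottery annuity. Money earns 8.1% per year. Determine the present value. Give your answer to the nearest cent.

This is an ordinary annuity: 13 payments of $114,900.00 at the end of each year.
Periodic rate r = 0.081 per year.
PV = PMT × [(1 − (1+r)^−n)/r] = 114,900 × [1 − (1+r)^−13] / r = $903,170.05

$903,170.05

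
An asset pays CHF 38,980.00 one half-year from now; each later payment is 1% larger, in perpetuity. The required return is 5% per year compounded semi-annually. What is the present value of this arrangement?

Periodic rate r = 0.05/2 per half-year.
Growing perpetuity (Gordon): PV = PMT₁ / (r − g) = 38,980 / (r − 0.01) = CHF 2,598,666.67.

CHF 2,598,666.67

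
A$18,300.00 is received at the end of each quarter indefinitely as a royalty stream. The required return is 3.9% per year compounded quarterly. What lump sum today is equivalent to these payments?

Periodic rate r = 0.039/4 per quarter.
Level perpetuity: PV = PMT / r = 18,300 / (0.039/4) = A$1,876,923.08.

A$1,876,923.08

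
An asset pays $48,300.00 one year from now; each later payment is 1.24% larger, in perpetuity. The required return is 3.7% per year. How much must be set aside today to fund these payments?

$1,963,414.63

Periodic rate r = 0.037 per year.
Growing perpetuity (Gordon): PV = PMT₁ / (r − g) = 48,300 / (r − 0.0124) = $1,963,414.63.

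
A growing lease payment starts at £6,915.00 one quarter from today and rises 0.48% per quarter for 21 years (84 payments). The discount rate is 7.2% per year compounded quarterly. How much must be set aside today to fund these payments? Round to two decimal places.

£348,841.28

Periodic rate r = 0.072/4 per quarter; n is counted in quarters.
Growing ordinary annuity: PV = PMT₁ × [1 − ((1+g)/(1+r))^n] / (r − g) = 6,915 × [1 − ((1+0.0048)/(1+r))^84] / (r − 0.0048) = £348,841.28.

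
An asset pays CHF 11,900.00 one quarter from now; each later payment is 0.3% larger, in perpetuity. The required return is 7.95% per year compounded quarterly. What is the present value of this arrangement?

Periodic rate r = 0.0795/4 per quarter.
Growing perpetuity (Gordon): PV = PMT₁ / (r − g) = 11,900 / (r − 0.003) = CHF 705,185.19.

CHF 705,185.19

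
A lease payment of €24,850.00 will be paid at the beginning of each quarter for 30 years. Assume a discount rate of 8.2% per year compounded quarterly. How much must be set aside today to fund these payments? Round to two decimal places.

This is an annuity due: 120 payments of €24,850.00 at the beginning of each quarter.
Periodic rate r = 0.082/4 per quarter; n is counted in quarters.
PV = PMT × [(1 − (1+r)^−n)/r] × (1+r) = 24,850 × [1 − (1+r)^−120] / r × (1+r) = €1,128,696.23

€1,128,696.23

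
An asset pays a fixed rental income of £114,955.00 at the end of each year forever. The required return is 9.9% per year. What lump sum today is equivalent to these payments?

£1,161,161.62

Periodic rate r = 0.099 per year.
Level perpetuity: PV = PMT / r = 114,955 / (0.099) = £1,161,161.62.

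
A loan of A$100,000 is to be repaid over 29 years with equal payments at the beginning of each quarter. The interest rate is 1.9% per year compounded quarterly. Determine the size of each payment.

A$1,117.95

Level annuity due; solve PV = PMT × [(1 − (1+r)^−n)/r] × (1+r) for PMT.
Periodic rate r = 0.019/4 per quarter; n is counted in quarters.
With n = 116: PMT = 100,000 / ([(1 − (1+r)^−n)/r] × (1+r)) = A$1,117.95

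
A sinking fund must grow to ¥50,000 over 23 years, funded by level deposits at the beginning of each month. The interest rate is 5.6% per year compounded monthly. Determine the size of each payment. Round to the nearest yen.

Level annuity due; solve FV = PMT × [((1+r)^n − 1)/r] × (1+r) for PMT.
Periodic rate r = 0.056/12 per month; n is counted in months.
With n = 276: PMT = 50,000 / ([((1+r)^n − 1)/r] × (1+r)) = ¥89

¥89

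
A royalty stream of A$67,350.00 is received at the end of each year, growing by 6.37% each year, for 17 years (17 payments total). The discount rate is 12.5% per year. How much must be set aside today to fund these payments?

Periodic rate r = 0.125 per year.
Growing ordinary annuity: PV = PMT₁ × [1 − ((1+g)/(1+r))^n] / (r − g) = 67,350 × [1 − ((1+0.0637)/(1+r))^17] / (r − 0.0637) = A$674,847.13.

A$674,847.13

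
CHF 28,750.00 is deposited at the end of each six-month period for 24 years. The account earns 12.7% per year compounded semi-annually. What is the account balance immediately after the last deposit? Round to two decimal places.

CHF 8,242,129.19

This is an ordinary annuity: 48 deposits of CHF 28,750.00 at the end of each six-month period.
Periodic rate r = 0.127/2 per half-year; n is counted in half-years.
FV = PMT × [((1+r)^n − 1)/r] = 28,750 × [(1+r)^48 − 1] / r = CHF 8,242,129.19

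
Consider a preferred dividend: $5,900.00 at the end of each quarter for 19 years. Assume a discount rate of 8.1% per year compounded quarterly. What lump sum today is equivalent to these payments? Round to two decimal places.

This is an ordinary annuity: 76 payments of $5,900.00 at the end of each quarter.
Periodic rate r = 0.081/4 per quarter; n is counted in quarters.
PV = PMT × [(1 − (1+r)^−n)/r] = 5,900 × [1 − (1+r)^−76] / r = $227,865.13

$227,865.13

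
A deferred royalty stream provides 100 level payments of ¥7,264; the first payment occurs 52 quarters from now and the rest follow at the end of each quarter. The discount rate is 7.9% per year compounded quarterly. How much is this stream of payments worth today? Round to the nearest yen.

¥116,464

Ordinary annuity of 100 payments, first payment at period 52.
Periodic rate r = 0.079/4 per quarter; n is counted in quarters.
The ordinary-annuity PV formula values the stream one period before the first payment (period 51); discount that back 51 periods:
PV₀ = 7,264 × [1 − (1+r)^−100] / r × (1+r)^−51 = ¥116,464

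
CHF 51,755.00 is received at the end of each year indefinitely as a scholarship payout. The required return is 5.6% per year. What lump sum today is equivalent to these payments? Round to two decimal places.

CHF 924,196.43

Periodic rate r = 0.056 per year.
Level perpetuity: PV = PMT / r = 51,755 / (0.056) = CHF 924,196.43.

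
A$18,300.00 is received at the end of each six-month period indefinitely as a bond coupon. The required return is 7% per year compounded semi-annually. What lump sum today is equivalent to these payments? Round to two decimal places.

Periodic rate r = 0.07/2 per half-year.
Level perpetuity: PV = PMT / r = 18,300 / (0.07/2) = A$522,857.14.

A$522,857.14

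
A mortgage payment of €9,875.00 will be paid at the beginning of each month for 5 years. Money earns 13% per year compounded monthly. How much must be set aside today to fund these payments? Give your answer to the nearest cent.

This is an annuity due: 60 payments of €9,875.00 at the beginning of each month.
Periodic rate r = 0.13/12 per month; n is counted in months.
PV = PMT × [(1 − (1+r)^−n)/r] × (1+r) = 9,875 × [1 − (1+r)^−60] / r × (1+r) = €438,709.05

€438,709.05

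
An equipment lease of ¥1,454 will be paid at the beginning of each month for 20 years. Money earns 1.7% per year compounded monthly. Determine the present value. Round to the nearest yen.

¥296,068

This is an annuity due: 240 payments of ¥1,454 at the beginning of each month.
Periodic rate r = 0.017/12 per month; n is counted in months.
PV = PMT × [(1 − (1+r)^−n)/r] × (1+r) = 1,454 × [1 − (1+r)^−240] / r × (1+r) = ¥296,068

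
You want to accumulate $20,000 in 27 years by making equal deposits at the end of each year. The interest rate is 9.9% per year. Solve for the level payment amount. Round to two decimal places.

Level ordinary annuity; solve FV = PMT × [((1+r)^n − 1)/r] for PMT.
Periodic rate r = 0.099 per year.
With n = 27: PMT = 20,000 / ([((1+r)^n − 1)/r]) = $167.91

$167.91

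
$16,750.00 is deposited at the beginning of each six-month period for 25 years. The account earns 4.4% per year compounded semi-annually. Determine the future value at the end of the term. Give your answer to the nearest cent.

This is an annuity due: 50 deposits of $16,750.00 at the beginning of each six-month period.
Periodic rate r = 0.044/2 per half-year; n is counted in half-years.
FV = PMT × [((1+r)^n − 1)/r] × (1+r) = 16,750 × [(1+r)^50 − 1] / r × (1+r) = $1,531,757.84

$1,531,757.84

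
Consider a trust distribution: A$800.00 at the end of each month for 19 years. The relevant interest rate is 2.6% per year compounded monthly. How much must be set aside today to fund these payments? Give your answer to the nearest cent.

This is an ordinary annuity: 228 payments of A$800.00 at the end of each month.
Periodic rate r = 0.026/12 per month; n is counted in months.
PV = PMT × [(1 − (1+r)^−n)/r] = 800 × [1 − (1+r)^−228] / r = A$143,812.82

A$143,812.82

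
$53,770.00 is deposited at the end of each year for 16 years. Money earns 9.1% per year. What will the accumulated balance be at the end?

$1,789,765.96

This is an ordinary annuity: 16 deposits of $53,770.00 at the end of each year.
Periodic rate r = 0.091 per year.
FV = PMT × [((1+r)^n − 1)/r] = 53,770 × [(1+r)^16 − 1] / r = $1,789,765.96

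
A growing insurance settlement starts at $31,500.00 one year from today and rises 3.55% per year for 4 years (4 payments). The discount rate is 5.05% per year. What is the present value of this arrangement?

$117,398.27

Periodic rate r = 0.0505 per year.
Growing ordinary annuity: PV = PMT₁ × [1 − ((1+g)/(1+r))^n] / (r − g) = 31,500 × [1 − ((1+0.0355)/(1+r))^4] / (r − 0.0355) = $117,398.27.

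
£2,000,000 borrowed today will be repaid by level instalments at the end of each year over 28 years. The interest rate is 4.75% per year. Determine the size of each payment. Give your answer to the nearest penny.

£130,620.32

Level ordinary annuity; solve PV = PMT × [(1 − (1+r)^−n)/r] for PMT.
Periodic rate r = 0.0475 per year.
With n = 28: PMT = 2,000,000 / ([(1 − (1+r)^−n)/r]) = £130,620.32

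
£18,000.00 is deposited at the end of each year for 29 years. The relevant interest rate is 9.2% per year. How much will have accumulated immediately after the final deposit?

This is an ordinary annuity: 29 deposits of £18,000.00 at the end of each year.
Periodic rate r = 0.092 per year.
FV = PMT × [((1+r)^n − 1)/r] = 18,000 × [(1+r)^29 − 1] / r = £2,315,894.14

£2,315,894.14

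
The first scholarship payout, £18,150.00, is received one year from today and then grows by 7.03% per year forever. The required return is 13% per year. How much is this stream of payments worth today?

Periodic rate r = 0.13 per year.
Growing perpetuity (Gordon): PV = PMT₁ / (r − g) = 18,150 / (r − 0.0703) = £304,020.10.

£304,020.10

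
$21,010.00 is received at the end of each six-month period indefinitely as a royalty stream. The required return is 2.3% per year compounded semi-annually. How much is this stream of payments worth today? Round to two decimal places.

Periodic rate r = 0.023/2 per half-year.
Level perpetuity: PV = PMT / r = 21,010 / (0.023/2) = $1,826,956.52.

$1,826,956.52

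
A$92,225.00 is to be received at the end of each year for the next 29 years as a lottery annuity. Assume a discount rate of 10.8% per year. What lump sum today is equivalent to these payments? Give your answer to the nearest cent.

A$810,306.53

This is an ordinary annuity: 29 payments of A$92,225.00 at the end of each year.
Periodic rate r = 0.108 per year.
PV = PMT × [(1 − (1+r)^−n)/r] = 92,225 × [1 − (1+r)^−29] / r = A$810,306.53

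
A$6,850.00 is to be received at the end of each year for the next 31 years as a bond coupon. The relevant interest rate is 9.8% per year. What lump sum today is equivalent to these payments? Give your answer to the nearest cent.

This is an ordinary annuity: 31 payments of A$6,850.00 at the end of each year.
Periodic rate r = 0.098 per year.
PV = PMT × [(1 − (1+r)^−n)/r] = 6,850 × [1 − (1+r)^−31] / r = A$66,045.02

A$66,045.02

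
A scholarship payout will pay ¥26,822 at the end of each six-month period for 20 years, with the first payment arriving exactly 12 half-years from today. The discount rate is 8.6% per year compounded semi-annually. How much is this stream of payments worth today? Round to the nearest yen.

Ordinary annuity of 40 payments, first payment at period 12.
Periodic rate r = 0.086/2 per half-year; n is counted in half-years.
The ordinary-annuity PV formula values the stream one period before the first payment (period 11); discount that back 11 periods:
PV₀ = 26,822 × [1 − (1+r)^−40] / r × (1+r)^−11 = ¥319,685

¥319,685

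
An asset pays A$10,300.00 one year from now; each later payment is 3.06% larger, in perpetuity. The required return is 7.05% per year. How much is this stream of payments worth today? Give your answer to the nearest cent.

Periodic rate r = 0.0705 per year.
Growing perpetuity (Gordon): PV = PMT₁ / (r − g) = 10,300 / (r − 0.0306) = A$258,145.36.

A$258,145.36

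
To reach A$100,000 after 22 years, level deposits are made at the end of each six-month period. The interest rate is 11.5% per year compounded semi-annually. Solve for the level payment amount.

Level ordinary annuity; solve FV = PMT × [((1+r)^n − 1)/r] for PMT.
Periodic rate r = 0.115/2 per half-year; n is counted in half-years.
With n = 44: PMT = 100,000 / ([((1+r)^n − 1)/r]) = A$537.18

A$537.18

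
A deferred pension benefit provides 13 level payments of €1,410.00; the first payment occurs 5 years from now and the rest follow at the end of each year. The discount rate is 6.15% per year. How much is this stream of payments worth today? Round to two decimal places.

Ordinary annuity of 13 payments, first payment at period 5.
Periodic rate r = 0.0615 per year.
The ordinary-annuity PV formula values the stream one period before the first payment (period 4); discount that back 4 periods:
PV₀ = 1,410 × [1 − (1+r)^−13] / r × (1+r)^−4 = €9,745.79

€9,745.79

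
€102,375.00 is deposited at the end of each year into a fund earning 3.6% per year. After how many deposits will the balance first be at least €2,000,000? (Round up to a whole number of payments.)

16 payments

Periodic rate r = 0.036 per year.
Ordinary annuity FV: 2,000,000 = 102,375 × [((1+r)^n − 1)/r].
(1+r)^n = 1 + 2,000,000 × r / 102,375, so n = ln(1 + 2,000,000·r/102,375) / ln(1+r) = 15.06.
Round up to a whole number of payments: n = 16.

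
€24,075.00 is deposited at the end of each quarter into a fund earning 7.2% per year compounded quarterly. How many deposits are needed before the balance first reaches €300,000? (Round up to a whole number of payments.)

12 payments

Periodic rate r = 0.072/4 per quarter; n is counted in quarters.
Ordinary annuity FV: 300,000 = 24,075 × [((1+r)^n − 1)/r].
(1+r)^n = 1 + 300,000 × r / 24,075, so n = ln(1 + 300,000·r/24,075) / ln(1+r) = 11.34.
Round up to a whole number of payments: n = 12.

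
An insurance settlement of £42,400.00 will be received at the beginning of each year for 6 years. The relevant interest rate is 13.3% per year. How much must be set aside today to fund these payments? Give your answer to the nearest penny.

£190,445.44

This is an annuity due: 6 payments of £42,400.00 at the beginning of each year.
Periodic rate r = 0.133 per year.
PV = PMT × [(1 − (1+r)^−n)/r] × (1+r) = 42,400 × [1 − (1+r)^−6] / r × (1+r) = £190,445.44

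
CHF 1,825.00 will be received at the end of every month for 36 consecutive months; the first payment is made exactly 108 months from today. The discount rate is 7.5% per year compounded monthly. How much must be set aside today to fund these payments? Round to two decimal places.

Ordinary annuity of 36 payments, first payment at period 108.
Periodic rate r = 0.075/12 per month; n is counted in months.
The ordinary-annuity PV formula values the stream one period before the first payment (period 107); discount that back 107 periods:
PV₀ = 1,825 × [1 − (1+r)^−36] / r × (1+r)^−107 = CHF 30,122.09

CHF 30,122.09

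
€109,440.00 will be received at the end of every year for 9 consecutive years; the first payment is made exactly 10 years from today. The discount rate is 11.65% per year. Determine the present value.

Ordinary annuity of 9 payments, first payment at period 10.
Periodic rate r = 0.1165 per year.
The ordinary-annuity PV formula values the stream one period before the first payment (period 9); discount that back 9 periods:
PV₀ = 109,440 × [1 − (1+r)^−9] / r × (1+r)^−9 = €219,196.03

€219,196.03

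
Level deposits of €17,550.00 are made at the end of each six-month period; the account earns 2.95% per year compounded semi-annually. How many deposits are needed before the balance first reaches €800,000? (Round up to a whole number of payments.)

Periodic rate r = 0.0295/2 per half-year; n is counted in half-years.
Ordinary annuity FV: 800,000 = 17,550 × [((1+r)^n − 1)/r].
(1+r)^n = 1 + 800,000 × r / 17,550, so n = ln(1 + 800,000·r/17,550) / ln(1+r) = 35.12.
Round up to a whole number of payments: n = 36.

36 payments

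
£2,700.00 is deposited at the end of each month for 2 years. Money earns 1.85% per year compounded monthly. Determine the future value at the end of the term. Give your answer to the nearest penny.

This is an ordinary annuity: 24 deposits of £2,700.00 at the end of each month.
Periodic rate r = 0.0185/12 per month; n is counted in months.
FV = PMT × [((1+r)^n − 1)/r] = 2,700 × [(1+r)^24 − 1] / r = £65,961.94

£65,961.94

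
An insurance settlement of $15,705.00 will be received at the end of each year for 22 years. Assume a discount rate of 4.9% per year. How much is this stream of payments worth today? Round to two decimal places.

$208,622.82

This is an ordinary annuity: 22 payments of $15,705.00 at the end of each year.
Periodic rate r = 0.049 per year.
PV = PMT × [(1 − (1+r)^−n)/r] = 15,705 × [1 − (1+r)^−22] / r = $208,622.82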